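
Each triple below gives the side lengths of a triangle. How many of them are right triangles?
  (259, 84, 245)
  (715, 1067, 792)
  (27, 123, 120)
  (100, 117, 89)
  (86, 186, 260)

3

(259,84,245): 84²+245² = 67081 = 259² → right
(715,1067,792): 715²+792² = 1138489 = 1067² → right
(27,123,120): 27²+120² = 15129 = 123² → right
(100,117,89): 89²+100² = 17921 > 13689 = 117² → acute
(86,186,260): 86²+186² = 41992 < 67600 = 260² → obtuse
3 of the 5 are right.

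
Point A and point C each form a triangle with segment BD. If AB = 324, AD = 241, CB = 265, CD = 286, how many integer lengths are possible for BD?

From triangle ABD: 83 < BD < 565.
From triangle CBD: 21 < BD < 551.
Intersection: 83 < BD < 551, so integers 84 through 550: 467 values.

467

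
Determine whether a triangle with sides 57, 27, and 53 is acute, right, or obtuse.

Compare the square of the longest side to the sum of squares of the other two: 27² + 53² = 3538 > 3249 = 57².

acute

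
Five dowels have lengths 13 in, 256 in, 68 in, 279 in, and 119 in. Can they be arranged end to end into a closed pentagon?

Yes

A pentagon exists iff every side is shorter than the sum of the others — equivalently, the longest side is less than the sum of the rest.
Longest side 279 < 456 (sum of the remaining 4), so yes.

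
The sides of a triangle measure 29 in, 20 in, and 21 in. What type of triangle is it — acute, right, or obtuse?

Compare the square of the longest side to the sum of squares of the other two: 20² + 21² = 841 = 29².

right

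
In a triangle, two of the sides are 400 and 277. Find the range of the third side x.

By the triangle inequality, x must be less than 400 + 277 = 677 and greater than |400 − 277| = 123.

123 < x < 677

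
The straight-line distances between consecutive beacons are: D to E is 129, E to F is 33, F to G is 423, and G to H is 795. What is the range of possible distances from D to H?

The maximum is all hops collinear in one direction: 129 + 33 + 423 + 795 = 1380.
The longest hop is 795; the others sum to 585. Folding the others back against it leaves at least 795 − 585 = 210.

210 ≤ DH ≤ 1380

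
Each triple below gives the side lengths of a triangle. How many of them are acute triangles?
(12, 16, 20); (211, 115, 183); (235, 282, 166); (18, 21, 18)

3

(12,16,20): 12²+16² = 400 = 20² → right
(211,115,183): 115²+183² = 46714 > 44521 = 211² → acute
(235,282,166): 166²+235² = 82781 > 79524 = 282² → acute
(18,21,18): 18²+18² = 648 > 441 = 21² → acute
3 of the 4 are acute.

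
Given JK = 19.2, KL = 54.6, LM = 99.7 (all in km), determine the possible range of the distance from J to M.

The maximum is all hops collinear in one direction: 19.2 + 54.6 + 99.7 = 173.5.
The longest hop is 99.7; the others sum to 73.8. Folding the others back against it leaves at least 99.7 − 73.8 = 25.9.

25.9 ≤ JM ≤ 173.5 km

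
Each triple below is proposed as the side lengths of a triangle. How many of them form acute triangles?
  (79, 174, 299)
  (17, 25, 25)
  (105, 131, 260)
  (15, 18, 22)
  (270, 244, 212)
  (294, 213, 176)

3

(79,174,299): 79+174 ≤ 299, not a triangle
(17,25,25): 17²+25² = 914 > 625 = 25² → acute
(105,131,260): 105+131 ≤ 260, not a triangle
(15,18,22): 15²+18² = 549 > 484 = 22² → acute
(270,244,212): 212²+244² = 104480 > 72900 = 270² → acute
(294,213,176): 176²+213² = 76345 < 86436 = 294² → obtuse
3 of the 6 are acute.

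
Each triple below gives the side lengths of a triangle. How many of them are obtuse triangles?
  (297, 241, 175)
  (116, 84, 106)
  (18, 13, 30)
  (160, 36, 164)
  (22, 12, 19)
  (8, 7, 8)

(297,241,175): 175²+241² = 88706 > 88209 = 297² → acute
(116,84,106): 84²+106² = 18292 > 13456 = 116² → acute
(18,13,30): 13²+18² = 493 < 900 = 30² → obtuse
(160,36,164): 36²+160² = 26896 = 164² → right
(22,12,19): 12²+19² = 505 > 484 = 22² → acute
(8,7,8): 7²+8² = 113 > 64 = 8² → acute
1 of the 6 is obtuse.

1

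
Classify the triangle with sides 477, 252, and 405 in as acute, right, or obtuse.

Compare the square of the longest side to the sum of squares of the other two: 252² + 405² = 227529 = 477².

right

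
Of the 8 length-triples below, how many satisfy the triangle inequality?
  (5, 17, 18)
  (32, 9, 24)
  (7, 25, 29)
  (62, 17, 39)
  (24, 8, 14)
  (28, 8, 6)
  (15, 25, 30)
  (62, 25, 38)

5

(5,17,18): 5+17 > 18 → valid
(9,24,32): 9+24 > 32 → valid
(7,25,29): 7+25 > 29 → valid
(17,39,62): 17+39 ≤ 62 → not valid
(8,14,24): 8+14 ≤ 24 → not valid
(6,8,28): 6+8 ≤ 28 → not valid
(15,25,30): 15+25 > 30 → valid
(25,38,62): 25+38 > 62 → valid
5 of the 8 triples form a triangle.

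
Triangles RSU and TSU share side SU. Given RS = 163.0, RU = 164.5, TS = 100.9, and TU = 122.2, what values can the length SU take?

21.3 < SU < 223.1

From triangle RSU: |163.0 − 164.5| < SU < 163.0 + 164.5, i.e. 1.5 < SU < 327.5.
From triangle TSU: 21.3 < SU < 223.1.
Both must hold, so SU lies in the intersection.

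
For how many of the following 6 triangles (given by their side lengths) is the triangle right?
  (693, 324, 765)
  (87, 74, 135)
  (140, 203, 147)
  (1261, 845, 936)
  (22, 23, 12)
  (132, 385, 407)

(693,324,765): 324²+693² = 585225 = 765² → right
(87,74,135): 74²+87² = 13045 < 18225 = 135² → obtuse
(140,203,147): 140²+147² = 41209 = 203² → right
(1261,845,936): 845²+936² = 1590121 = 1261² → right
(22,23,12): 12²+22² = 628 > 529 = 23² → acute
(132,385,407): 132²+385² = 165649 = 407² → right
4 of the 6 are right.

4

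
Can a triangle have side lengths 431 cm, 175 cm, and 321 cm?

The longest side is 431, and the other two sum to 496.
Since 496 > 431, the triangle inequality holds.

Yes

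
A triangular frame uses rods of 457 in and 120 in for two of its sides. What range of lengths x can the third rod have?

337 < x < 577

By the triangle inequality, x must be less than 457 + 120 = 577 and greater than |457 − 120| = 337.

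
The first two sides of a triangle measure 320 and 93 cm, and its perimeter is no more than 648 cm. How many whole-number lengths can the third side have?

Triangle inequality: 227 < x < 413. Perimeter ≤ 648 gives x ≤ 648 − 320 − 93 = 235.
So 227 < x ≤ 235; integers 228 through 235: 8 values.

8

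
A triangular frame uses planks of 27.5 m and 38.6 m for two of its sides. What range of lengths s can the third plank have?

By the triangle inequality, s must be less than 27.5 + 38.6 = 66.1 and greater than |27.5 − 38.6| = 11.1.

11.1 < s < 66.1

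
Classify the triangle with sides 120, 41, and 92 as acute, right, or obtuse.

obtuse

Compare the square of the longest side to the sum of squares of the other two: 41² + 92² = 10145 < 14400 = 120².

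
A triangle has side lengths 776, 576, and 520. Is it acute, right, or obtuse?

Compare the square of the longest side to the sum of squares of the other two: 520² + 576² = 602176 = 776².

right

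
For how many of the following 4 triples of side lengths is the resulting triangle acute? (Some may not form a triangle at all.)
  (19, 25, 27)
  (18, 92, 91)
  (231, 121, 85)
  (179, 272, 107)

(19,25,27): 19²+25² = 986 > 729 = 27² → acute
(18,92,91): 18²+91² = 8605 > 8464 = 92² → acute
(231,121,85): 85+121 ≤ 231, not a triangle
(179,272,107): 107²+179² = 43490 < 73984 = 272² → obtuse
2 of the 4 are acute.

2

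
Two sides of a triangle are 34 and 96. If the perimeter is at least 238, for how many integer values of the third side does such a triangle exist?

Triangle inequality: 62 < x < 130. Perimeter ≥ 238 gives x ≥ 238 − 34 − 96 = 108.
So 108 ≤ x < 130; integers 108 through 129: 22 values.

22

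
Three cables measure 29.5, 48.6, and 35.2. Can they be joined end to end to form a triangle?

The longest side is 48.6, and the other two sum to 64.7.
Since 64.7 > 48.6, the triangle inequality holds.

Yes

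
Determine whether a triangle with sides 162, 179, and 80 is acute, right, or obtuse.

Compare the square of the longest side to the sum of squares of the other two: 80² + 162² = 32644 > 32041 = 179².

acute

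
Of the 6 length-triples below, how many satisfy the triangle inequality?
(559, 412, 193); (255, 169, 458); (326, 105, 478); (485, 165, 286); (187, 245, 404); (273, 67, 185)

2

(193,412,559): 193+412 > 559 → valid
(169,255,458): 169+255 ≤ 458 → not valid
(105,326,478): 105+326 ≤ 478 → not valid
(165,286,485): 165+286 ≤ 485 → not valid
(187,245,404): 187+245 > 404 → valid
(67,185,273): 67+185 ≤ 273 → not valid
2 of the 6 triples form a triangle.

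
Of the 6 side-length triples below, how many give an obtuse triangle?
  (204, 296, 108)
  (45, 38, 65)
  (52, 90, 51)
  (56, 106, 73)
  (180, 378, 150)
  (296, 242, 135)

(204,296,108): 108²+204² = 53280 < 87616 = 296² → obtuse
(45,38,65): 38²+45² = 3469 < 4225 = 65² → obtuse
(52,90,51): 51²+52² = 5305 < 8100 = 90² → obtuse
(56,106,73): 56²+73² = 8465 < 11236 = 106² → obtuse
(180,378,150): 150+180 ≤ 378, not a triangle
(296,242,135): 135²+242² = 76789 < 87616 = 296² → obtuse
5 of the 6 are obtuse.

5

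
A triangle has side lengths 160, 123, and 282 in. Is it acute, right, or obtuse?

obtuse

Compare the square of the longest side to the sum of squares of the other two: 123² + 160² = 40729 < 79524 = 282².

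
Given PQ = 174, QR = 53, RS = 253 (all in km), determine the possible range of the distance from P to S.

26 ≤ PS ≤ 480 km

The maximum is all hops collinear in one direction: 174 + 53 + 253 = 480.
The longest hop is 253; the others sum to 227. Folding the others back against it leaves at least 253 − 227 = 26.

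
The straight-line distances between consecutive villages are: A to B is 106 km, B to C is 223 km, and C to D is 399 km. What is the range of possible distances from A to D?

The maximum is all hops collinear in one direction: 106 + 223 + 399 = 728.
The longest hop is 399; the others sum to 329. Folding the others back against it leaves at least 399 − 329 = 70.

70 ≤ AD ≤ 728 km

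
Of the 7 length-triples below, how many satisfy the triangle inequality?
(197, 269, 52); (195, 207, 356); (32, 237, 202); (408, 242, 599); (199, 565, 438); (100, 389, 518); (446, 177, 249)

(52,197,269): 52+197 ≤ 269 → not valid
(195,207,356): 195+207 > 356 → valid
(32,202,237): 32+202 ≤ 237 → not valid
(242,408,599): 242+408 > 599 → valid
(199,438,565): 199+438 > 565 → valid
(100,389,518): 100+389 ≤ 518 → not valid
(177,249,446): 177+249 ≤ 446 → not valid
3 of the 7 triples form a triangle.

3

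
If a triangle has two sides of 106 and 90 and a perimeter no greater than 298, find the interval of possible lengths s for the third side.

Triangle inequality alone gives 16 < s < 196.
The perimeter condition gives s ≤ 298 − 106 − 90 = 102.
Intersecting the two: 16 < s ≤ 102.

16 < s ≤ 102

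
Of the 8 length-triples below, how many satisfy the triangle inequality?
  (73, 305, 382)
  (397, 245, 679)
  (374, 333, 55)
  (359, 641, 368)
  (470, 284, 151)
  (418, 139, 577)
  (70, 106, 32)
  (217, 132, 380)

(73,305,382): 73+305 ≤ 382 → not valid
(245,397,679): 245+397 ≤ 679 → not valid
(55,333,374): 55+333 > 374 → valid
(359,368,641): 359+368 > 641 → valid
(151,284,470): 151+284 ≤ 470 → not valid
(139,418,577): 139+418 ≤ 577 → not valid
(32,70,106): 32+70 ≤ 106 → not valid
(132,217,380): 132+217 ≤ 380 → not valid
2 of the 8 triples form a triangle.

2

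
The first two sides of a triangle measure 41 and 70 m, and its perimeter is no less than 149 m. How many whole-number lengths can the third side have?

73

Triangle inequality: 29 < x < 111. Perimeter ≥ 149 gives x ≥ 149 − 41 − 70 = 38.
So 38 ≤ x < 111; integers 38 through 110: 73 values.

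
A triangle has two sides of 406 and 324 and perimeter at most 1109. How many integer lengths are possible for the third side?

297

Triangle inequality: 82 < x < 730. Perimeter ≤ 1109 gives x ≤ 1109 − 406 − 324 = 379.
So 82 < x ≤ 379; integers 83 through 379: 297 values.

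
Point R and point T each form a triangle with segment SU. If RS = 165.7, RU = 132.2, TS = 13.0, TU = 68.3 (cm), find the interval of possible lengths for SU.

55.3 < SU < 81.3

From triangle RSU: |165.7 − 132.2| < SU < 165.7 + 132.2, i.e. 33.5 < SU < 297.9.
From triangle TSU: 55.3 < SU < 81.3.
Both must hold, so SU lies in the intersection.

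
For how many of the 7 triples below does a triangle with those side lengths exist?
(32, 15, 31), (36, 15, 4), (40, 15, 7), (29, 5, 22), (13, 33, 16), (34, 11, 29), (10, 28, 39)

(15,31,32): 15+31 > 32 → valid
(4,15,36): 4+15 ≤ 36 → not valid
(7,15,40): 7+15 ≤ 40 → not valid
(5,22,29): 5+22 ≤ 29 → not valid
(13,16,33): 13+16 ≤ 33 → not valid
(11,29,34): 11+29 > 34 → valid
(10,28,39): 10+28 ≤ 39 → not valid
2 of the 7 triples form a triangle.

2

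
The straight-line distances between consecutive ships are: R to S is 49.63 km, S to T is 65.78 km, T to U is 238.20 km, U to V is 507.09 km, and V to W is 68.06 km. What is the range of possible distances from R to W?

The maximum is all hops collinear in one direction: 49.63 + 65.78 + 238.20 + 507.09 + 68.06 = 928.76.
The longest hop is 507.09; the others sum to 421.67. Folding the others back against it leaves at least 507.09 − 421.67 = 85.42.

85.42 ≤ RW ≤ 928.76 km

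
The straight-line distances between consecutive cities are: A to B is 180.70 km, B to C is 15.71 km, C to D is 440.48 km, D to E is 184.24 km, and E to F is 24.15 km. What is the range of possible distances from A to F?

35.68 ≤ AF ≤ 845.28 km

The maximum is all hops collinear in one direction: 180.70 + 15.71 + 440.48 + 184.24 + 24.15 = 845.28.
The longest hop is 440.48; the others sum to 404.80. Folding the others back against it leaves at least 440.48 − 404.80 = 35.68.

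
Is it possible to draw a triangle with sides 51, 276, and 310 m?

The longest side is 310, and the other two sum to 327.
Since 327 > 310, the triangle inequality holds.

Yes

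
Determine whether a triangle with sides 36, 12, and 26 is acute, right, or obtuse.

obtuse

Compare the square of the longest side to the sum of squares of the other two: 12² + 26² = 820 < 1296 = 36².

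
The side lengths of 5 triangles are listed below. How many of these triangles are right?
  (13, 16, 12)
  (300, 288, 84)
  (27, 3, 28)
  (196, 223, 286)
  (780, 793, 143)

(13,16,12): 12²+13² = 313 > 256 = 16² → acute
(300,288,84): 84²+288² = 90000 = 300² → right
(27,3,28): 3²+27² = 738 < 784 = 28² → obtuse
(196,223,286): 196²+223² = 88145 > 81796 = 286² → acute
(780,793,143): 143²+780² = 628849 = 793² → right
2 of the 5 are right.

2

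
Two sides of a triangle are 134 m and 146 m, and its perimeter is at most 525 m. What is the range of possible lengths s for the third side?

Triangle inequality alone gives 12 < s < 280.
The perimeter condition gives s ≤ 525 − 134 − 146 = 245.
Intersecting the two: 12 < s ≤ 245.

12 < s ≤ 245 m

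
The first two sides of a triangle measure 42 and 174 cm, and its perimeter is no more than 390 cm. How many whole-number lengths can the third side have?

Triangle inequality: 132 < x < 216. Perimeter ≤ 390 gives x ≤ 390 − 42 − 174 = 174.
So 132 < x ≤ 174; integers 133 through 174: 42 values.

42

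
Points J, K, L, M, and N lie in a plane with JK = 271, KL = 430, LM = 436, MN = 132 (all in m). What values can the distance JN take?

0 ≤ JN ≤ 1269 m

The maximum is all hops collinear in one direction: 271 + 430 + 436 + 132 = 1269.
The longest hop is 436; the others sum to 833. Since 436 ≤ 833, the path can fold back on itself completely, so the minimum distance is 0.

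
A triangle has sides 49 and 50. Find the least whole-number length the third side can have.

The third side must be strictly greater than |49 − 50| = 1.
The smallest integer above 1 is 2.

2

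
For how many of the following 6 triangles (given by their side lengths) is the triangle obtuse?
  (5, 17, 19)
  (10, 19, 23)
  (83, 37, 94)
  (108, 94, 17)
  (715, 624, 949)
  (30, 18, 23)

(5,17,19): 5²+17² = 314 < 361 = 19² → obtuse
(10,19,23): 10²+19² = 461 < 529 = 23² → obtuse
(83,37,94): 37²+83² = 8258 < 8836 = 94² → obtuse
(108,94,17): 17²+94² = 9125 < 11664 = 108² → obtuse
(715,624,949): 624²+715² = 900601 = 949² → right
(30,18,23): 18²+23² = 853 < 900 = 30² → obtuse
5 of the 6 are obtuse.

5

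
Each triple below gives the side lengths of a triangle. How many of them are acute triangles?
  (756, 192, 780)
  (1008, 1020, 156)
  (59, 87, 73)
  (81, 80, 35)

(756,192,780): 192²+756² = 608400 = 780² → right
(1008,1020,156): 156²+1008² = 1040400 = 1020² → right
(59,87,73): 59²+73² = 8810 > 7569 = 87² → acute
(81,80,35): 35²+80² = 7625 > 6561 = 81² → acute
2 of the 4 are acute.

2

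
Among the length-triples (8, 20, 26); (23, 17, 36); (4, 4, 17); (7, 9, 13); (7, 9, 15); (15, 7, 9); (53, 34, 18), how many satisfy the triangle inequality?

(8,20,26): 8+20 > 26 → valid
(17,23,36): 17+23 > 36 → valid
(4,4,17): 4+4 ≤ 17 → not valid
(7,9,13): 7+9 > 13 → valid
(7,9,15): 7+9 > 15 → valid
(7,9,15): 7+9 > 15 → valid
(18,34,53): 18+34 ≤ 53 → not valid
5 of the 7 triples form a triangle.

5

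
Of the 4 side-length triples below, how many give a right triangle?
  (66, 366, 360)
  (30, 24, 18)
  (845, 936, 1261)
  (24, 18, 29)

(66,366,360): 66²+360² = 133956 = 366² → right
(30,24,18): 18²+24² = 900 = 30² → right
(845,936,1261): 845²+936² = 1590121 = 1261² → right
(24,18,29): 18²+24² = 900 > 841 = 29² → acute
3 of the 4 are right.

3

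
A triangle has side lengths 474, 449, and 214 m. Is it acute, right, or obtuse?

Compare the square of the longest side to the sum of squares of the other two: 214² + 449² = 247397 > 224676 = 474².

acute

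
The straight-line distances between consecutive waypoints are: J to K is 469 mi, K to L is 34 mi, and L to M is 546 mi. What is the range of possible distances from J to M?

43 ≤ JM ≤ 1049 mi

The maximum is all hops collinear in one direction: 469 + 34 + 546 = 1049.
The longest hop is 546; the others sum to 503. Folding the others back against it leaves at least 546 − 503 = 43.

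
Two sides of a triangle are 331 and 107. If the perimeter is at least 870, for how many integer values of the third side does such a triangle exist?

6

Triangle inequality: 224 < x < 438. Perimeter ≥ 870 gives x ≥ 870 − 331 − 107 = 432.
So 432 ≤ x < 438; integers 432 through 437: 6 values.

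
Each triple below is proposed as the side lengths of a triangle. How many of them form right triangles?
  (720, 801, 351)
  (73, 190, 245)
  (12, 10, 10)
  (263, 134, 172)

(720,801,351): 351²+720² = 641601 = 801² → right
(73,190,245): 73²+190² = 41429 < 60025 = 245² → obtuse
(12,10,10): 10²+10² = 200 > 144 = 12² → acute
(263,134,172): 134²+172² = 47540 < 69169 = 263² → obtuse
1 of the 4 is right.

1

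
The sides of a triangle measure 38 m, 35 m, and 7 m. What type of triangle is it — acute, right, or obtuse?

Compare the square of the longest side to the sum of squares of the other two: 7² + 35² = 1274 < 1444 = 38².

obtuse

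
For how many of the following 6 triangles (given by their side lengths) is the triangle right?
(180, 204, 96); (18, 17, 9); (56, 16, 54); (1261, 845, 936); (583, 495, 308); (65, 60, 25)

4

(180,204,96): 96²+180² = 41616 = 204² → right
(18,17,9): 9²+17² = 370 > 324 = 18² → acute
(56,16,54): 16²+54² = 3172 > 3136 = 56² → acute
(1261,845,936): 845²+936² = 1590121 = 1261² → right
(583,495,308): 308²+495² = 339889 = 583² → right
(65,60,25): 25²+60² = 4225 = 65² → right
4 of the 6 are right.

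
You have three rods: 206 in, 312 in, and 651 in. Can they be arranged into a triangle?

The longest side is 651, but the other two sum to only 518.
518 < 651, so the triangle inequality fails.

No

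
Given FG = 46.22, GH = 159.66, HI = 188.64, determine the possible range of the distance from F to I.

The maximum is all hops collinear in one direction: 46.22 + 159.66 + 188.64 = 394.52.
The longest hop is 188.64; the others sum to 205.88. Since 188.64 ≤ 205.88, the path can fold back on itself completely, so the minimum distance is 0.

0 ≤ FI ≤ 394.52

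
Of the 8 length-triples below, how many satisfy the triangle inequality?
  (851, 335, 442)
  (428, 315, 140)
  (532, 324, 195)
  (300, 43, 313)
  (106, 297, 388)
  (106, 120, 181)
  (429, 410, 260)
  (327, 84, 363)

(335,442,851): 335+442 ≤ 851 → not valid
(140,315,428): 140+315 > 428 → valid
(195,324,532): 195+324 ≤ 532 → not valid
(43,300,313): 43+300 > 313 → valid
(106,297,388): 106+297 > 388 → valid
(106,120,181): 106+120 > 181 → valid
(260,410,429): 260+410 > 429 → valid
(84,327,363): 84+327 > 363 → valid
6 of the 8 triples form a triangle.

6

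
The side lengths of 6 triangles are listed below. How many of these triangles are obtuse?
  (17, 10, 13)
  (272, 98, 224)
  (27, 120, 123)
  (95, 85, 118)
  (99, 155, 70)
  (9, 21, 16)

(17,10,13): 10²+13² = 269 < 289 = 17² → obtuse
(272,98,224): 98²+224² = 59780 < 73984 = 272² → obtuse
(27,120,123): 27²+120² = 15129 = 123² → right
(95,85,118): 85²+95² = 16250 > 13924 = 118² → acute
(99,155,70): 70²+99² = 14701 < 24025 = 155² → obtuse
(9,21,16): 9²+16² = 337 < 441 = 21² → obtuse
4 of the 6 are obtuse.

4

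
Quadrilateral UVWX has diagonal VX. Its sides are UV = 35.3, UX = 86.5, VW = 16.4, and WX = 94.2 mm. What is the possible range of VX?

77.8 < VX < 110.6

From triangle UVX: |35.3 − 86.5| < VX < 35.3 + 86.5, i.e. 51.2 < VX < 121.8.
From triangle WVX: 77.8 < VX < 110.6.
Both must hold, so VX lies in the intersection.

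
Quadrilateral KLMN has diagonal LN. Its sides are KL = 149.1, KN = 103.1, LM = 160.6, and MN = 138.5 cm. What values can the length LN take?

46.0 < LN < 252.2

From triangle KLN: |149.1 − 103.1| < LN < 149.1 + 103.1, i.e. 46.0 < LN < 252.2.
From triangle MLN: 22.1 < LN < 299.1.
Both must hold, so LN lies in the intersection.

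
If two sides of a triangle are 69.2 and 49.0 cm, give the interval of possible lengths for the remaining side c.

20.2 < c < 118.2 (cm)

By the triangle inequality, c must be less than 69.2 + 49.0 = 118.2 and greater than |69.2 − 49.0| = 20.2.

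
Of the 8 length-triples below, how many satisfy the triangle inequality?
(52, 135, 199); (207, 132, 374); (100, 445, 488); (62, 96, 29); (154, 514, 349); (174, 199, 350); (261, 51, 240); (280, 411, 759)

3

(52,135,199): 52+135 ≤ 199 → not valid
(132,207,374): 132+207 ≤ 374 → not valid
(100,445,488): 100+445 > 488 → valid
(29,62,96): 29+62 ≤ 96 → not valid
(154,349,514): 154+349 ≤ 514 → not valid
(174,199,350): 174+199 > 350 → valid
(51,240,261): 51+240 > 261 → valid
(280,411,759): 280+411 ≤ 759 → not valid
3 of the 8 triples form a triangle.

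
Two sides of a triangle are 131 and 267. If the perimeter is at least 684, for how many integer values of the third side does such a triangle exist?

112

Triangle inequality: 136 < x < 398. Perimeter ≥ 684 gives x ≥ 684 − 131 − 267 = 286.
So 286 ≤ x < 398; integers 286 through 397: 112 values.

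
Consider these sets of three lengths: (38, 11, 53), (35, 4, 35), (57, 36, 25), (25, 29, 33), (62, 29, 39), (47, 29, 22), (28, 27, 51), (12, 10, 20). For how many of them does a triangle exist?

(11,38,53): 11+38 ≤ 53 → not valid
(4,35,35): 4+35 > 35 → valid
(25,36,57): 25+36 > 57 → valid
(25,29,33): 25+29 > 33 → valid
(29,39,62): 29+39 > 62 → valid
(22,29,47): 22+29 > 47 → valid
(27,28,51): 27+28 > 51 → valid
(10,12,20): 10+12 > 20 → valid
7 of the 8 triples form a triangle.

7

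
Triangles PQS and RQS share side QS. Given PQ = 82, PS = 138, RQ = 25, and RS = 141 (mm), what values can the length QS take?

From triangle PQS: |82 − 138| < QS < 82 + 138, i.e. 56 < QS < 220.
From triangle RQS: 116 < QS < 166.
Both must hold, so QS lies in the intersection.

116 < QS < 166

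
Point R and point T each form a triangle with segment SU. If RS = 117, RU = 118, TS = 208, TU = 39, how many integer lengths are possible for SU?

From triangle RSU: 1 < SU < 235.
From triangle TSU: 169 < SU < 247.
Intersection: 169 < SU < 235, so integers 170 through 234: 65 values.

65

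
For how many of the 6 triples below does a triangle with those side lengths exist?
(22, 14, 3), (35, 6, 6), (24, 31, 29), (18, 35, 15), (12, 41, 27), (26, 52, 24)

(3,14,22): 3+14 ≤ 22 → not valid
(6,6,35): 6+6 ≤ 35 → not valid
(24,29,31): 24+29 > 31 → valid
(15,18,35): 15+18 ≤ 35 → not valid
(12,27,41): 12+27 ≤ 41 → not valid
(24,26,52): 24+26 ≤ 52 → not valid
1 of the 6 triples forms a triangle.

1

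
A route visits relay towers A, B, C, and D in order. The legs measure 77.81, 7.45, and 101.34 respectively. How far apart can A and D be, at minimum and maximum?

The maximum is all hops collinear in one direction: 77.81 + 7.45 + 101.34 = 186.60.
The longest hop is 101.34; the others sum to 85.26. Folding the others back against it leaves at least 101.34 − 85.26 = 16.08.

16.08 ≤ AD ≤ 186.60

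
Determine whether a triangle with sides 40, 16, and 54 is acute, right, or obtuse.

obtuse

Compare the square of the longest side to the sum of squares of the other two: 16² + 40² = 1856 < 2916 = 54².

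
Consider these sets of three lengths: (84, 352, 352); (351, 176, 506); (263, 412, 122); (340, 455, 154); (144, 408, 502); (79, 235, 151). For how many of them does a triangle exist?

4

(84,352,352): 84+352 > 352 → valid
(176,351,506): 176+351 > 506 → valid
(122,263,412): 122+263 ≤ 412 → not valid
(154,340,455): 154+340 > 455 → valid
(144,408,502): 144+408 > 502 → valid
(79,151,235): 79+151 ≤ 235 → not valid
4 of the 6 triples form a triangle.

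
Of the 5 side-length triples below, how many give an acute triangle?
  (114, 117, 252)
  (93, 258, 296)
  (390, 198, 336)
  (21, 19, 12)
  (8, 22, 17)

(114,117,252): 114+117 ≤ 252, not a triangle
(93,258,296): 93²+258² = 75213 < 87616 = 296² → obtuse
(390,198,336): 198²+336² = 152100 = 390² → right
(21,19,12): 12²+19² = 505 > 441 = 21² → acute
(8,22,17): 8²+17² = 353 < 484 = 22² → obtuse
1 of the 5 is acute.

1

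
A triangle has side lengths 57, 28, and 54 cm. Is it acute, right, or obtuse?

acute

Compare the square of the longest side to the sum of squares of the other two: 28² + 54² = 3700 > 3249 = 57².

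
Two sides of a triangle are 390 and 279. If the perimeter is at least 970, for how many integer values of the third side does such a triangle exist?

Triangle inequality: 111 < x < 669. Perimeter ≥ 970 gives x ≥ 970 − 390 − 279 = 301.
So 301 ≤ x < 669; integers 301 through 668: 368 values.

368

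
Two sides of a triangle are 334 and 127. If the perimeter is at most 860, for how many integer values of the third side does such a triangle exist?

Triangle inequality: 207 < x < 461. Perimeter ≤ 860 gives x ≤ 860 − 334 − 127 = 399.
So 207 < x ≤ 399; integers 208 through 399: 192 values.

192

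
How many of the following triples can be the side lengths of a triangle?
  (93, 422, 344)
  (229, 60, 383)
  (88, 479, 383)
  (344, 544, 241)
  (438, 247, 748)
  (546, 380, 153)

2

(93,344,422): 93+344 > 422 → valid
(60,229,383): 60+229 ≤ 383 → not valid
(88,383,479): 88+383 ≤ 479 → not valid
(241,344,544): 241+344 > 544 → valid
(247,438,748): 247+438 ≤ 748 → not valid
(153,380,546): 153+380 ≤ 546 → not valid
2 of the 6 triples form a triangle.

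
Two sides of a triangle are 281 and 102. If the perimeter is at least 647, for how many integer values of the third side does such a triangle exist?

119

Triangle inequality: 179 < x < 383. Perimeter ≥ 647 gives x ≥ 647 − 281 − 102 = 264.
So 264 ≤ x < 383; integers 264 through 382: 119 values.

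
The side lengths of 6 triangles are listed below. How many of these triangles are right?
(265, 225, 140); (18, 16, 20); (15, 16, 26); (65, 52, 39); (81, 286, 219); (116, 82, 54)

2

(265,225,140): 140²+225² = 70225 = 265² → right
(18,16,20): 16²+18² = 580 > 400 = 20² → acute
(15,16,26): 15²+16² = 481 < 676 = 26² → obtuse
(65,52,39): 39²+52² = 4225 = 65² → right
(81,286,219): 81²+219² = 54522 < 81796 = 286² → obtuse
(116,82,54): 54²+82² = 9640 < 13456 = 116² → obtuse
2 of the 6 are right.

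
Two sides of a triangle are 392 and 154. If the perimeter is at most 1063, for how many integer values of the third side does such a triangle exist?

279

Triangle inequality: 238 < x < 546. Perimeter ≤ 1063 gives x ≤ 1063 − 392 − 154 = 517.
So 238 < x ≤ 517; integers 239 through 517: 279 values.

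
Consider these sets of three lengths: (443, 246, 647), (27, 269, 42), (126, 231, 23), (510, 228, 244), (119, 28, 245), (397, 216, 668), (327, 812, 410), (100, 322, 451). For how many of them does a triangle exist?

1

(246,443,647): 246+443 > 647 → valid
(27,42,269): 27+42 ≤ 269 → not valid
(23,126,231): 23+126 ≤ 231 → not valid
(228,244,510): 228+244 ≤ 510 → not valid
(28,119,245): 28+119 ≤ 245 → not valid
(216,397,668): 216+397 ≤ 668 → not valid
(327,410,812): 327+410 ≤ 812 → not valid
(100,322,451): 100+322 ≤ 451 → not valid
1 of the 8 triples forms a triangle.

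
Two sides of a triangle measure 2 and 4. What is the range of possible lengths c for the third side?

2 < c < 6

By the triangle inequality, c must be less than 2 + 4 = 6 and greater than |2 − 4| = 2.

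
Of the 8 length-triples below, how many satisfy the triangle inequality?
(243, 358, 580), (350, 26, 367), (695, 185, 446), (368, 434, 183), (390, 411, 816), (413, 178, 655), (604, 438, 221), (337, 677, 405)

(243,358,580): 243+358 > 580 → valid
(26,350,367): 26+350 > 367 → valid
(185,446,695): 185+446 ≤ 695 → not valid
(183,368,434): 183+368 > 434 → valid
(390,411,816): 390+411 ≤ 816 → not valid
(178,413,655): 178+413 ≤ 655 → not valid
(221,438,604): 221+438 > 604 → valid
(337,405,677): 337+405 > 677 → valid
5 of the 8 triples form a triangle.

5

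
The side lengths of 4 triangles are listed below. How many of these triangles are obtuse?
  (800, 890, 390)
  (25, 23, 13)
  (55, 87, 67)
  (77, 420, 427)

1

(800,890,390): 390²+800² = 792100 = 890² → right
(25,23,13): 13²+23² = 698 > 625 = 25² → acute
(55,87,67): 55²+67² = 7514 < 7569 = 87² → obtuse
(77,420,427): 77²+420² = 182329 = 427² → right
1 of the 4 is obtuse.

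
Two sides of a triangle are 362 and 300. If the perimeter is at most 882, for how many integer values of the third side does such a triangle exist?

158

Triangle inequality: 62 < x < 662. Perimeter ≤ 882 gives x ≤ 882 − 362 − 300 = 220.
So 62 < x ≤ 220; integers 63 through 220: 158 values.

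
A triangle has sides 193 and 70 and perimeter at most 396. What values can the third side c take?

123 < c ≤ 133

Triangle inequality alone gives 123 < c < 263.
The perimeter condition gives c ≤ 396 − 193 − 70 = 133.
Intersecting the two: 123 < c ≤ 133.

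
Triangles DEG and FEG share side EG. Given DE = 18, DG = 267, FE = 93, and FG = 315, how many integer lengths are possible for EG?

35

From triangle DEG: 249 < EG < 285.
From triangle FEG: 222 < EG < 408.
Intersection: 249 < EG < 285, so integers 250 through 284: 35 values.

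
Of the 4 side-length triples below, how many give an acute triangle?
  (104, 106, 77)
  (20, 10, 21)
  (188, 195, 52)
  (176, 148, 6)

3

(104,106,77): 77²+104² = 16745 > 11236 = 106² → acute
(20,10,21): 10²+20² = 500 > 441 = 21² → acute
(188,195,52): 52²+188² = 38048 > 38025 = 195² → acute
(176,148,6): 6+148 ≤ 176, not a triangle
3 of the 4 are acute.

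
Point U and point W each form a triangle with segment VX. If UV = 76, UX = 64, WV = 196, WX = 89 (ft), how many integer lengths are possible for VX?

32

From triangle UVX: 12 < VX < 140.
From triangle WVX: 107 < VX < 285.
Intersection: 107 < VX < 140, so integers 108 through 139: 32 values.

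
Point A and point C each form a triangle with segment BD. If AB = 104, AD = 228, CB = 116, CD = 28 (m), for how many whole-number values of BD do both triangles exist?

From triangle ABD: 124 < BD < 332.
From triangle CBD: 88 < BD < 144.
Intersection: 124 < BD < 144, so integers 125 through 143: 19 values.

19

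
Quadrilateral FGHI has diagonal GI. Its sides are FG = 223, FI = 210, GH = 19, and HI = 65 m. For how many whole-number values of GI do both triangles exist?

37

From triangle FGI: 13 < GI < 433.
From triangle HGI: 46 < GI < 84.
Intersection: 46 < GI < 84, so integers 47 through 83: 37 values.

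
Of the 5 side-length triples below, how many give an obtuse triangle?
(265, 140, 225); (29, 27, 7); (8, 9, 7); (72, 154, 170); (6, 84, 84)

1

(265,140,225): 140²+225² = 70225 = 265² → right
(29,27,7): 7²+27² = 778 < 841 = 29² → obtuse
(8,9,7): 7²+8² = 113 > 81 = 9² → acute
(72,154,170): 72²+154² = 28900 = 170² → right
(6,84,84): 6²+84² = 7092 > 7056 = 84² → acute
1 of the 5 is obtuse.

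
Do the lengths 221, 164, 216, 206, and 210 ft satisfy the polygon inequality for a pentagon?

A pentagon exists iff every side is shorter than the sum of the others — equivalently, the longest side is less than the sum of the rest.
Longest side 221 < 796 (sum of the remaining 4), so yes.

Yes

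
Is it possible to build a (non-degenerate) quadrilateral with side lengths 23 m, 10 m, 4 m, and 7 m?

No

For a quadrilateral, each side must be shorter than the sum of the others.
Here the longest side is 23, but the remaining 3 sides sum to only 21.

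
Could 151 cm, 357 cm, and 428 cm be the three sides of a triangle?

The longest side is 428, and the other two sum to 508.
Since 508 > 428, the triangle inequality holds.

Yes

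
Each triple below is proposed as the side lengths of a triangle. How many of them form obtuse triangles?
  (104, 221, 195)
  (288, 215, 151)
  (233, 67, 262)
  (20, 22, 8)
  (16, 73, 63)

(104,221,195): 104²+195² = 48841 = 221² → right
(288,215,151): 151²+215² = 69026 < 82944 = 288² → obtuse
(233,67,262): 67²+233² = 58778 < 68644 = 262² → obtuse
(20,22,8): 8²+20² = 464 < 484 = 22² → obtuse
(16,73,63): 16²+63² = 4225 < 5329 = 73² → obtuse
4 of the 5 are obtuse.

4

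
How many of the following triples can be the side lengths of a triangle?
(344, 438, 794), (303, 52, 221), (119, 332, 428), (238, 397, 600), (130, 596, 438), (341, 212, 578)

(344,438,794): 344+438 ≤ 794 → not valid
(52,221,303): 52+221 ≤ 303 → not valid
(119,332,428): 119+332 > 428 → valid
(238,397,600): 238+397 > 600 → valid
(130,438,596): 130+438 ≤ 596 → not valid
(212,341,578): 212+341 ≤ 578 → not valid
2 of the 6 triples form a triangle.

2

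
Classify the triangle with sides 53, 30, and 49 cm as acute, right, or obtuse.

acute

Compare the square of the longest side to the sum of squares of the other two: 30² + 49² = 3301 > 2809 = 53².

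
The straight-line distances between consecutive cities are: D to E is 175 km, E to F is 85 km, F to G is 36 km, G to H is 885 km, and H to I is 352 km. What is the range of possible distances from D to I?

The maximum is all hops collinear in one direction: 175 + 85 + 36 + 885 + 352 = 1533.
The longest hop is 885; the others sum to 648. Folding the others back against it leaves at least 885 − 648 = 237.

237 ≤ DI ≤ 1533 km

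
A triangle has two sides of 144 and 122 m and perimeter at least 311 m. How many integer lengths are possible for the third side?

221

Triangle inequality: 22 < x < 266. Perimeter ≥ 311 gives x ≥ 311 − 144 − 122 = 45.
So 45 ≤ x < 266; integers 45 through 265: 221 values.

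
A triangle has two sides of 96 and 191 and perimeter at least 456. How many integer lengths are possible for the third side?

118

Triangle inequality: 95 < x < 287. Perimeter ≥ 456 gives x ≥ 456 − 96 − 191 = 169.
So 169 ≤ x < 287; integers 169 through 286: 118 values.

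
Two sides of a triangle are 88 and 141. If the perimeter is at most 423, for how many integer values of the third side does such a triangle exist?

141

Triangle inequality: 53 < x < 229. Perimeter ≤ 423 gives x ≤ 423 − 88 − 141 = 194.
So 53 < x ≤ 194; integers 54 through 194: 141 values.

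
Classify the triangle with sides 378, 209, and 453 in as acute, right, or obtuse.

obtuse

Compare the square of the longest side to the sum of squares of the other two: 209² + 378² = 186565 < 205209 = 453².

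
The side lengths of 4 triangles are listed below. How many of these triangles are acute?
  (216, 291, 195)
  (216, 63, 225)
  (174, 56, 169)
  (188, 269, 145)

1

(216,291,195): 195²+216² = 84681 = 291² → right
(216,63,225): 63²+216² = 50625 = 225² → right
(174,56,169): 56²+169² = 31697 > 30276 = 174² → acute
(188,269,145): 145²+188² = 56369 < 72361 = 269² → obtuse
1 of the 4 is acute.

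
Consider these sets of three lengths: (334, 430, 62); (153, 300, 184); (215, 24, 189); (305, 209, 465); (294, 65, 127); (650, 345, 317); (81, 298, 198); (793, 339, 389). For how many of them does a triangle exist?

3

(62,334,430): 62+334 ≤ 430 → not valid
(153,184,300): 153+184 > 300 → valid
(24,189,215): 24+189 ≤ 215 → not valid
(209,305,465): 209+305 > 465 → valid
(65,127,294): 65+127 ≤ 294 → not valid
(317,345,650): 317+345 > 650 → valid
(81,198,298): 81+198 ≤ 298 → not valid
(339,389,793): 339+389 ≤ 793 → not valid
3 of the 8 triples form a triangle.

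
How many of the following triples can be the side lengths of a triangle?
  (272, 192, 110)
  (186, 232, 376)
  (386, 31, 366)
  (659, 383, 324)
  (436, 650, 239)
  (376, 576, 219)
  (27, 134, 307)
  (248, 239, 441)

(110,192,272): 110+192 > 272 → valid
(186,232,376): 186+232 > 376 → valid
(31,366,386): 31+366 > 386 → valid
(324,383,659): 324+383 > 659 → valid
(239,436,650): 239+436 > 650 → valid
(219,376,576): 219+376 > 576 → valid
(27,134,307): 27+134 ≤ 307 → not valid
(239,248,441): 239+248 > 441 → valid
7 of the 8 triples form a triangle.

7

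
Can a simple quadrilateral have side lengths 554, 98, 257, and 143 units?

For a quadrilateral, each side must be shorter than the sum of the others.
Here the longest side is 554, but the remaining 3 sides sum to only 498.

No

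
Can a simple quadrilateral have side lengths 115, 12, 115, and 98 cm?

Yes

A quadrilateral exists iff every side is shorter than the sum of the others — equivalently, the longest side is less than the sum of the rest.
Longest side 115 < 225 (sum of the remaining 3), so yes.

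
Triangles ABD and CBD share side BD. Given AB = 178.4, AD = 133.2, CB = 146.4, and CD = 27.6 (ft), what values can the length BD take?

118.8 < BD < 174.0

From triangle ABD: |178.4 − 133.2| < BD < 178.4 + 133.2, i.e. 45.2 < BD < 311.6.
From triangle CBD: 118.8 < BD < 174.0.
Both must hold, so BD lies in the intersection.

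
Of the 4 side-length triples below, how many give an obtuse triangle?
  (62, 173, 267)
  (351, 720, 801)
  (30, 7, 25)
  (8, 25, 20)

2

(62,173,267): 62+173 ≤ 267, not a triangle
(351,720,801): 351²+720² = 641601 = 801² → right
(30,7,25): 7²+25² = 674 < 900 = 30² → obtuse
(8,25,20): 8²+20² = 464 < 625 = 25² → obtuse
2 of the 4 are obtuse.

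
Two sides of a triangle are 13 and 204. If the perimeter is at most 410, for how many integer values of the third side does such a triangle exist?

Triangle inequality: 191 < x < 217. Perimeter ≤ 410 gives x ≤ 410 − 13 − 204 = 193.
So 191 < x ≤ 193; integers 192 through 193: 2 values.

2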